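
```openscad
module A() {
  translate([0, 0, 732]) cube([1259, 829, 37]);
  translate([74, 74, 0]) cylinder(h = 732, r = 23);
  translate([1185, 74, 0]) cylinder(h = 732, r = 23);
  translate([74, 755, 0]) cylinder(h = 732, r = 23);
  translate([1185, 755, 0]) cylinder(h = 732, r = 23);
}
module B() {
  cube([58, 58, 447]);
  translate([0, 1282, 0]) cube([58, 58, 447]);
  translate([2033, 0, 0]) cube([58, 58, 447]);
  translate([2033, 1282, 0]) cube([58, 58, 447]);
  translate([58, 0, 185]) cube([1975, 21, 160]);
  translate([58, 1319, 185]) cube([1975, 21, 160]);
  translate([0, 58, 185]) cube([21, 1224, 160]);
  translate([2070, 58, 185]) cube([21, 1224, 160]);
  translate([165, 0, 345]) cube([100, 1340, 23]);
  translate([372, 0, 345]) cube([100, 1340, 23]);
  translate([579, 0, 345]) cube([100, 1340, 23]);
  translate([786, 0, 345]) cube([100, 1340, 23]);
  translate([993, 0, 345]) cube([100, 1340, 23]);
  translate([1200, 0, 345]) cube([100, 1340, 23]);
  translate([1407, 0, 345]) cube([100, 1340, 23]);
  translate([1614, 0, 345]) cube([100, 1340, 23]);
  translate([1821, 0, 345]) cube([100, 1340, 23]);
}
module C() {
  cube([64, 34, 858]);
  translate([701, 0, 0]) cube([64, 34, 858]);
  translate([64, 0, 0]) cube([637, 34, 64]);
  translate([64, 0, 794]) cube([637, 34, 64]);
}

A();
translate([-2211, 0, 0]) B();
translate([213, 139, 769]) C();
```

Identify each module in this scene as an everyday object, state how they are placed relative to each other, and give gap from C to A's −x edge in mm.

The picture frame's min-x is at 213; the table's min-x is 0; gap = 213 mm.

A is a table. B is a bed frame. C is a picture frame. The bed frame is on the floor beside the table on its −x side. The picture frame is on top of the table. The gap from the picture frame to the table's −x edge is 213 mm.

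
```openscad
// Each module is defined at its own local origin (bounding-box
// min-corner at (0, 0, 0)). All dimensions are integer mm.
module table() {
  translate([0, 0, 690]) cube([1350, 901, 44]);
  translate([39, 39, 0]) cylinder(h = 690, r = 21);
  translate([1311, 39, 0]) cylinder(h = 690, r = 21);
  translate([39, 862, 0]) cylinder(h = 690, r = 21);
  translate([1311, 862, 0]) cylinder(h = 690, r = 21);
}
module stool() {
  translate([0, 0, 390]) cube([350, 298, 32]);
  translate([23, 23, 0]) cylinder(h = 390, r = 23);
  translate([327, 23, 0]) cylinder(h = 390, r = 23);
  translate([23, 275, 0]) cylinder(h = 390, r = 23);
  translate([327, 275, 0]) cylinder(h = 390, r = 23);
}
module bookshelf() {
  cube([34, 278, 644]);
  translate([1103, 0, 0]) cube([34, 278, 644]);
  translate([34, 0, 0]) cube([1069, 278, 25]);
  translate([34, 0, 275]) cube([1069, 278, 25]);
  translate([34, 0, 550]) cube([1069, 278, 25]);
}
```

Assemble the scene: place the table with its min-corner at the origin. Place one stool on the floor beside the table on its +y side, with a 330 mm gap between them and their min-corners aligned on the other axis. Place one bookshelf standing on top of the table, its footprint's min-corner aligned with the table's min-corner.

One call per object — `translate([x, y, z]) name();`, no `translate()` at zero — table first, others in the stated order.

table();
translate([0, 1231, 0]) stool();
translate([0, 0, 734]) bookshelf();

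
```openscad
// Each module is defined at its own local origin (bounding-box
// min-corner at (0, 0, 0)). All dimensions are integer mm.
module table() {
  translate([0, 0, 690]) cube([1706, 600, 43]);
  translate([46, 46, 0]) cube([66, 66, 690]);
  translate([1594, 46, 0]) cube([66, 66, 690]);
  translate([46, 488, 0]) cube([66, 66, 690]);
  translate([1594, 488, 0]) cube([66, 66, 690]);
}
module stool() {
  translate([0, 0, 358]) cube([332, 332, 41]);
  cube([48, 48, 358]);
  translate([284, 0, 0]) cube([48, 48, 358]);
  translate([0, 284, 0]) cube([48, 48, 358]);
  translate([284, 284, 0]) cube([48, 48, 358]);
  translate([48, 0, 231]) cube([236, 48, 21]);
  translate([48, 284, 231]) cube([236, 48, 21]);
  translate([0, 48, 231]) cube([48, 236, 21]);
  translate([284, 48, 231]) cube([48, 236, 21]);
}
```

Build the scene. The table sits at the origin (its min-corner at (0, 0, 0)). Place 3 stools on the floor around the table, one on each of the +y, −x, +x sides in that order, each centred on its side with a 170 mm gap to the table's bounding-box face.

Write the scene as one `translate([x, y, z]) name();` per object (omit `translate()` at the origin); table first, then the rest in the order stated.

table();
translate([687, 770, 0]) stool();
translate([-502, 134, 0]) stool();
translate([1876, 134, 0]) stool();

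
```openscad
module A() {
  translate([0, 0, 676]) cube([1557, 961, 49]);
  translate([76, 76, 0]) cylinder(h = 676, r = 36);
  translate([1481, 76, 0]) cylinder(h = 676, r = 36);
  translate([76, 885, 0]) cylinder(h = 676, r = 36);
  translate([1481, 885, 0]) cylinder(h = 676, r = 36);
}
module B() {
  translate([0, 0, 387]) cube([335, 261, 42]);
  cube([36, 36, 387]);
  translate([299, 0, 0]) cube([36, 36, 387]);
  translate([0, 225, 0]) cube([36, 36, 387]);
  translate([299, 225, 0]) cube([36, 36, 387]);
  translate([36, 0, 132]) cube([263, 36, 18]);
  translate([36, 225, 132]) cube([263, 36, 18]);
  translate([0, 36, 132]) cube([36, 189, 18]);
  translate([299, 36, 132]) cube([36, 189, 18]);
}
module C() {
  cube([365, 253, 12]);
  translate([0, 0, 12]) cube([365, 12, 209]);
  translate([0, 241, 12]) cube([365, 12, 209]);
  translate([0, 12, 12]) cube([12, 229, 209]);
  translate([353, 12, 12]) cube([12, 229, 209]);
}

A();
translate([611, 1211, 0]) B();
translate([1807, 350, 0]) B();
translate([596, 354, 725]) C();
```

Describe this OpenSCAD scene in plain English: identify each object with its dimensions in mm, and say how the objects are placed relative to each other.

A is a table with a 1557×961 mm rectangular top, 49 mm thick, top surface at z = 725 mm, supported by four round legs of 72 mm diameter, each leg's bounding box inset 40 mm from the nearest pair of top edges, running from the floor.

B is a simple wooden stool: a rectangular seat 335 mm (x) by 261 mm (y), 42 mm thick, top face at z = 429 mm, on four square legs, each 36×36 mm in cross-section. The legs rest on z = 0, each flush with a corner of the seat. Four stretchers, 36 mm wide and 18 mm tall, connect adjacent legs with their undersides at z = 132 mm, each running between the inner faces of the legs it joins and aligned with the legs' outer faces on the other axis.

C is an open storage box with external size 365×253×221 mm and wall thickness 12 mm (the base is also 12 mm thick). The base covers the whole footprint; the four walls stand on the base, with the y-facing walls full-width and the x-facing walls fitting between their inner faces.

Two stools sit around the table at the +y, +x sides. The open box is on top of the table, centred.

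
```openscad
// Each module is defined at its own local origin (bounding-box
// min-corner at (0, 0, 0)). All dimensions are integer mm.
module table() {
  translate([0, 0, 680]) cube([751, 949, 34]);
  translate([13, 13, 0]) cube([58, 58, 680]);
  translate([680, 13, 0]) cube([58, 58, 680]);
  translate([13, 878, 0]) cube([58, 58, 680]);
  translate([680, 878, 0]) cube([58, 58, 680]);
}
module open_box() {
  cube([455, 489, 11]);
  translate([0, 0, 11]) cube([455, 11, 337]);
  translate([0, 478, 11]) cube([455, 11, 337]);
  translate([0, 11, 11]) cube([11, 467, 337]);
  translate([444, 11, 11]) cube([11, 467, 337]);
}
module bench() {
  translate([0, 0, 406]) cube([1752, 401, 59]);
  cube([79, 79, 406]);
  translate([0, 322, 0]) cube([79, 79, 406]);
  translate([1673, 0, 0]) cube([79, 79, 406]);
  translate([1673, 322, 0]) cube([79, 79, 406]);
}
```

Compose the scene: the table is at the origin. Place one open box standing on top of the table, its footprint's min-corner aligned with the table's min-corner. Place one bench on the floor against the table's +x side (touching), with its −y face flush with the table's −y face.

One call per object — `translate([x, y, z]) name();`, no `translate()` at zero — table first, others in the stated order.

table();
translate([0, 0, 714]) open_box();
translate([751, 0, 0]) bench();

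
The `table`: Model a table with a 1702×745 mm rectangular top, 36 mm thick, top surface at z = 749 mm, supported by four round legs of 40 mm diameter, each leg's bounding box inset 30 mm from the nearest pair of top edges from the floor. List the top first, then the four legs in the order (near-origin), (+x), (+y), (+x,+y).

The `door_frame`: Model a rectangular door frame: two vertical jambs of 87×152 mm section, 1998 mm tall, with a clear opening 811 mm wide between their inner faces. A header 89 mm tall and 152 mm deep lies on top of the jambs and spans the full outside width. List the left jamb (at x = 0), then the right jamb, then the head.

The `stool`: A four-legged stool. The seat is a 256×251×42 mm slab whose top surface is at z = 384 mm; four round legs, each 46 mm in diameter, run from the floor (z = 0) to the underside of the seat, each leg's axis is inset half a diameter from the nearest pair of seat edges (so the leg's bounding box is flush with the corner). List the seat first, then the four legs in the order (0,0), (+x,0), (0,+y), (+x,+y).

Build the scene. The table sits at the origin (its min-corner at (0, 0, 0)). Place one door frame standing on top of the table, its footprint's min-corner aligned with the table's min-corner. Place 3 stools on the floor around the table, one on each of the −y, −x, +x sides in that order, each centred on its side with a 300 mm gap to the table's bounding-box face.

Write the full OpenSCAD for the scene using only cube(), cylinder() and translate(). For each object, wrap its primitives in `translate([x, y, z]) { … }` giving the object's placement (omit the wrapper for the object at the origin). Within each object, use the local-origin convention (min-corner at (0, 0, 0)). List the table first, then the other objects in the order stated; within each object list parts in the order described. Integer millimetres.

translate([0, 0, 713]) cube([1702, 745, 36]);
translate([50, 50, 0]) cylinder(h = 713, r = 20);
translate([1652, 50, 0]) cylinder(h = 713, r = 20);
translate([50, 695, 0]) cylinder(h = 713, r = 20);
translate([1652, 695, 0]) cylinder(h = 713, r = 20);
translate([0, 0, 749]) {
  cube([87, 152, 1998]);
  translate([898, 0, 0]) cube([87, 152, 1998]);
  translate([0, 0, 1998]) cube([985, 152, 89]);
}
translate([723, -551, 0]) {
  translate([0, 0, 342]) cube([256, 251, 42]);
  translate([23, 23, 0]) cylinder(h = 342, r = 23);
  translate([233, 23, 0]) cylinder(h = 342, r = 23);
  translate([23, 228, 0]) cylinder(h = 342, r = 23);
  translate([233, 228, 0]) cylinder(h = 342, r = 23);
}
translate([-556, 247, 0]) {
  translate([0, 0, 342]) cube([256, 251, 42]);
  translate([23, 23, 0]) cylinder(h = 342, r = 23);
  translate([233, 23, 0]) cylinder(h = 342, r = 23);
  translate([23, 228, 0]) cylinder(h = 342, r = 23);
  translate([233, 228, 0]) cylinder(h = 342, r = 23);
}
translate([2002, 247, 0]) {
  translate([0, 0, 342]) cube([256, 251, 42]);
  translate([23, 23, 0]) cylinder(h = 342, r = 23);
  translate([233, 23, 0]) cylinder(h = 342, r = 23);
  translate([23, 228, 0]) cylinder(h = 342, r = 23);
  translate([233, 228, 0]) cylinder(h = 342, r = 23);
}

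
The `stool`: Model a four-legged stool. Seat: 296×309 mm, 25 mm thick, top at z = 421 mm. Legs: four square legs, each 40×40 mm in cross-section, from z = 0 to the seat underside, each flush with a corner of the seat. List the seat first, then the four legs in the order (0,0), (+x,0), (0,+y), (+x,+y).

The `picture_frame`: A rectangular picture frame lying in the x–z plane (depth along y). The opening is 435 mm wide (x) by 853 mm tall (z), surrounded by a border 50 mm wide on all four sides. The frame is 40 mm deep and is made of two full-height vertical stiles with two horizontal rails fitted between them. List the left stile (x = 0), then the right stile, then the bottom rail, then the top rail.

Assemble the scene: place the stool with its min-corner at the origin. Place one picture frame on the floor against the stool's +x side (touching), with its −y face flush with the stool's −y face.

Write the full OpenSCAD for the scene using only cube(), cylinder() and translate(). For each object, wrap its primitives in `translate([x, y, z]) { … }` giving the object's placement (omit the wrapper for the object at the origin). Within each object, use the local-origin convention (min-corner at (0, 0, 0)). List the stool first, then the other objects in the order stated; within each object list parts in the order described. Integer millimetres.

translate([0, 0, 396]) cube([296, 309, 25]);
cube([40, 40, 396]);
translate([256, 0, 0]) cube([40, 40, 396]);
translate([0, 269, 0]) cube([40, 40, 396]);
translate([256, 269, 0]) cube([40, 40, 396]);
translate([296, 0, 0]) {
  cube([50, 40, 953]);
  translate([485, 0, 0]) cube([50, 40, 953]);
  translate([50, 0, 0]) cube([435, 40, 50]);
  translate([50, 0, 903]) cube([435, 40, 50]);
}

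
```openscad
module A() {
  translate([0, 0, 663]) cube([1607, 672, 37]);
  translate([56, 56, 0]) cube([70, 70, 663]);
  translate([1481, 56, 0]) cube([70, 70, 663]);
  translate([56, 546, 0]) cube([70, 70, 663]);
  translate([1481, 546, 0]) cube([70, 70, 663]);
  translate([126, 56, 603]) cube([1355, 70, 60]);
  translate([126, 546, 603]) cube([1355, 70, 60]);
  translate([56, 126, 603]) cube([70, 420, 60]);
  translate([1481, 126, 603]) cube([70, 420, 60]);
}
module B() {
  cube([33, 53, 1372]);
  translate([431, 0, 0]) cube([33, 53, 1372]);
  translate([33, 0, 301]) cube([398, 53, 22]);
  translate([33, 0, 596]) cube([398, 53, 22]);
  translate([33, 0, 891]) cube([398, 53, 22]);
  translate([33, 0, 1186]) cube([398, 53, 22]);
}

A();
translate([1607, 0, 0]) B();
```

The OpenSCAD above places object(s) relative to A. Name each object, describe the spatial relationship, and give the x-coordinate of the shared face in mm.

The table's +x face and the ladder's −x face are both at x = 1607 mm.

A is a table. B is a ladder. The ladder is against the table's +x side, with their −y faces flush. The x-coordinate of the shared face is 1607 mm.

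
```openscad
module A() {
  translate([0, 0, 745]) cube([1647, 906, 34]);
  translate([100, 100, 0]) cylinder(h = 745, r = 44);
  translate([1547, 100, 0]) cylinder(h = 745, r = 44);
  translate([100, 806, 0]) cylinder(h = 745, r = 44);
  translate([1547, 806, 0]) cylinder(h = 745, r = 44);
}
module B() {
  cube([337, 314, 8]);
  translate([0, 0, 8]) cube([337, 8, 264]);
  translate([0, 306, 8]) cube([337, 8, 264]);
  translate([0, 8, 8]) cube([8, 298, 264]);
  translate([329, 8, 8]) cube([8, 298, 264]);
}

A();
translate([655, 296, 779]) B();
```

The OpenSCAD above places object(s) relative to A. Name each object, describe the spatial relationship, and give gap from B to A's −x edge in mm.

A is a table. B is an open box. The open box is on top of the table, centred. The gap from the open box to the table's −x edge is 655 mm.

The open box's min-x is at 655; the table's min-x is 0; gap = 655 mm.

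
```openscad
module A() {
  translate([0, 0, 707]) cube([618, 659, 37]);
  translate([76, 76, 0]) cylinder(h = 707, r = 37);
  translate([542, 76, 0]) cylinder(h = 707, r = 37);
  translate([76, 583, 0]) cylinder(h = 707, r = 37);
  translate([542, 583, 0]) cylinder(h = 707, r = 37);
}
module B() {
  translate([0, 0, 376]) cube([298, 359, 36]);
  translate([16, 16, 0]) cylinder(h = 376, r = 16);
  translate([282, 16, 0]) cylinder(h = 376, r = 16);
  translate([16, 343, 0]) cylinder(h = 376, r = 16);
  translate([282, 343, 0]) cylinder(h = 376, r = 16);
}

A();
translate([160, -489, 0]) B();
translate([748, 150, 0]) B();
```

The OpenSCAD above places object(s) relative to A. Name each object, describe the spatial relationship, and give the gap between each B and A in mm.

Each stool's nearest face is 130 mm from the table's bounding box.

A is a table. B is a stool. Two stools sit around the table at the −y, +x sides. The gap between each stool and the table is 130 mm.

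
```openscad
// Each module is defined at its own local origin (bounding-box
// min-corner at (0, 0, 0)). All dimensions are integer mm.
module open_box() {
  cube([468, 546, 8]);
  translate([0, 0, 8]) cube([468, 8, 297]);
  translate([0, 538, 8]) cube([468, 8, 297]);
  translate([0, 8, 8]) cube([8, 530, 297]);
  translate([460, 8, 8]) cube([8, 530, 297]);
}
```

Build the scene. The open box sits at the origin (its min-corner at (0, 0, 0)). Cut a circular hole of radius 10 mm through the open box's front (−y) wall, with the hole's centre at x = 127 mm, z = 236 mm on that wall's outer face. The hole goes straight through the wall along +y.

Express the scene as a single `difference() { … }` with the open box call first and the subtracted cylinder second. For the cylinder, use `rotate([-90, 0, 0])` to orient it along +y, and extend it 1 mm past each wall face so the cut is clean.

difference() {
  open_box();
  translate([127, -1, 236]) rotate([-90, 0, 0]) cylinder(h = 10, r = 10);
}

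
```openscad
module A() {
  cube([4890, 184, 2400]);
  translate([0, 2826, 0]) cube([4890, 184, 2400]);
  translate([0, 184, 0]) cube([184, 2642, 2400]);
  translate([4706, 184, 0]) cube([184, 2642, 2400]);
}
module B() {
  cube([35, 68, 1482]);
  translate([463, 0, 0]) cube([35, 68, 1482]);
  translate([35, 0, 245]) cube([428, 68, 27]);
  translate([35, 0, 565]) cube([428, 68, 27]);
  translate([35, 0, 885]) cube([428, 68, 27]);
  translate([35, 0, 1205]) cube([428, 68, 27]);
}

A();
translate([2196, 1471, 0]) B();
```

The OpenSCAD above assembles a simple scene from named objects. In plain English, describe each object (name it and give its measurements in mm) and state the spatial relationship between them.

A is the wall frame of a small rectangular building: four walls, each 2400 mm tall and 184 mm thick, enclosing a footprint 4890 mm (x) by 3010 mm (y) outside-to-outside, with no floor or roof. The front and back walls (the −y and +y sides) span the full width; the two side walls fit between them.

B is a straight ladder. Two 35×68 mm vertical rails, 1482 mm tall, stand 498 mm apart (outside-to-outside) with their front faces coplanar on the −y side. 4 rungs, each 68 mm deep and 27 mm tall, span between the inner faces of the rails, front faces flush with the rails. The lowest rung's underside is at z = 245 mm and rungs are spaced 320 mm apart (underside to underside).

The ladder sits inside the house frame, centred.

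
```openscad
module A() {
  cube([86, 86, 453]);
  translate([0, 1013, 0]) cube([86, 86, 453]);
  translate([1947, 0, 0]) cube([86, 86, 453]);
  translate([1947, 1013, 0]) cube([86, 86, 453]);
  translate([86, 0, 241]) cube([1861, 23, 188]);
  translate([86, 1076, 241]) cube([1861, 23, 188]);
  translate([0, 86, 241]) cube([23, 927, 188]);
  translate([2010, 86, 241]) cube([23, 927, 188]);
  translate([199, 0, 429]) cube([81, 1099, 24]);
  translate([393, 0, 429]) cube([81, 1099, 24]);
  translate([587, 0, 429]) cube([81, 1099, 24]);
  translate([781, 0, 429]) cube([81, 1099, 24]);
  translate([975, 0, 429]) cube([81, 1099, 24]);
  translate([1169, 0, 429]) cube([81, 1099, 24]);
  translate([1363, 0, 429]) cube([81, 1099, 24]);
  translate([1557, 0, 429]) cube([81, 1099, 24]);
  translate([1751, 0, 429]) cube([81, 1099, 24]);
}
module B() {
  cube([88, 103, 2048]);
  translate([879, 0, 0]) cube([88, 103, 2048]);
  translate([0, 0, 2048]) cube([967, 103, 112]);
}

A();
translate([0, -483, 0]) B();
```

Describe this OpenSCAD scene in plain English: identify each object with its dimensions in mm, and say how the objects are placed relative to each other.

A is a bed frame 2033 mm long (x) by 1099 mm wide (y). Four 86×86 mm corner posts, 453 mm tall, at the corners of the footprint. Four rails of 23 mm thickness and 188 mm height run between adjacent posts with their undersides at z = 241 mm, their outer faces flush with the outside of the frame (the two x-running rails run between the posts' inner faces; the two y-running rails run between the posts' inner faces). 9 slats, each 81 mm wide (x) and 24 mm thick, lie across the top of the two x-running rails, running the full 1099 mm width of the frame in y; the slats are evenly spaced along x between the inner faces of the end posts with equal gaps (rounded down to the nearest mm) at the −x end and between each pair — any rounding remainder accumulates at the +x end.

B is a rectangular door frame: two vertical jambs of 88×103 mm section, 2048 mm tall, with a clear opening 791 mm wide between their inner faces. A header 112 mm tall and 103 mm deep lies on top of the jambs and spans the full outside width.

The door frame is on the floor beside the bed frame on its −y side.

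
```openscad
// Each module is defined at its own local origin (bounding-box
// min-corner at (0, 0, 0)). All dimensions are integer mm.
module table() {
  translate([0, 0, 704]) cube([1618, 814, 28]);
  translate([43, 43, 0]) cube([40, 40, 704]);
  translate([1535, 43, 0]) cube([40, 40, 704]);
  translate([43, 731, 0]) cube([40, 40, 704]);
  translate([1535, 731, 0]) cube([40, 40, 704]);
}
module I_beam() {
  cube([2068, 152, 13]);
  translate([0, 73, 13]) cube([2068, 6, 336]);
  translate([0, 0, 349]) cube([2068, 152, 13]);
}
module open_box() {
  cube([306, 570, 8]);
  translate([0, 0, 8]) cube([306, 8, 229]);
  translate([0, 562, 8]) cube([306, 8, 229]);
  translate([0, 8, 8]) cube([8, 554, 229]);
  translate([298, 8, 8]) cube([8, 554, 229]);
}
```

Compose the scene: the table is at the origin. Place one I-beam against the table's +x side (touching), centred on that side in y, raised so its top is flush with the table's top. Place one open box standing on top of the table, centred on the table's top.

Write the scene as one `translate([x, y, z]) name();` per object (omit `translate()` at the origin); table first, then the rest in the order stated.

table();
translate([1618, 331, 370]) I_beam();
translate([656, 122, 732]) open_box();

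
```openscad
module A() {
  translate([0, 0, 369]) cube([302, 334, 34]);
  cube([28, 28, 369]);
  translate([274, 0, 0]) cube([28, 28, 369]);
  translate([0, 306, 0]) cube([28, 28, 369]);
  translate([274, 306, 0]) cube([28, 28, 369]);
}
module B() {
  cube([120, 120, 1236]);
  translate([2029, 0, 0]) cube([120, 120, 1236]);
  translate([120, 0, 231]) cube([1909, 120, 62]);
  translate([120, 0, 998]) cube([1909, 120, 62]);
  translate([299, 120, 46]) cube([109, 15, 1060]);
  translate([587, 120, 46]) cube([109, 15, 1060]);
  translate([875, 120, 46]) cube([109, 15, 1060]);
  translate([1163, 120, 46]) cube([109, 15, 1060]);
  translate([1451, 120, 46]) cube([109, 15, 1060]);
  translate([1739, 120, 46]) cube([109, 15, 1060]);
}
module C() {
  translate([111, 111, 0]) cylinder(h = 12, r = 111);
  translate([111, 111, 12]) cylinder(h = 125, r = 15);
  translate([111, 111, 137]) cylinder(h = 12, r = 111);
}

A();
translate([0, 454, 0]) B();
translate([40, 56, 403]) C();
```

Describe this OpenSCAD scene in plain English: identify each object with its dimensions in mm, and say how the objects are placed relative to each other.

A is a simple wooden stool: a rectangular seat 302 mm (x) by 334 mm (y), 34 mm thick, top face at z = 403 mm, on four square legs, each 28×28 mm in cross-section. The legs rest on z = 0, each flush with a corner of the seat.

B is a fence section. Two 120×120 mm posts, 1236 mm tall, stand on the floor with a clear span of 1909 mm between their inner faces. Two horizontal rails of 120×62 mm section span the gap between the posts with their undersides at z = 231 mm and z = 998 mm, flush with the posts' −y face. 6 pickets, each 109 mm wide, 15 mm thick and 1060 mm tall, are fixed to the +y face of the rails with their bottoms at z = 46 mm, evenly spaced across the span with equal gaps (rounded down to the nearest mm) at the −x end and between each pair — any rounding remainder accumulates at the +x end.

C is a spool: two coaxial disc flanges of radius 111 mm and thickness 12 mm, joined by a core cylinder of radius 15 mm and height 125 mm. The lower flange rests on z = 0 and the three cylinders share a vertical axis.

The fence section is on the floor beside the stool on its +y side. The spool is on top of the stool, centred.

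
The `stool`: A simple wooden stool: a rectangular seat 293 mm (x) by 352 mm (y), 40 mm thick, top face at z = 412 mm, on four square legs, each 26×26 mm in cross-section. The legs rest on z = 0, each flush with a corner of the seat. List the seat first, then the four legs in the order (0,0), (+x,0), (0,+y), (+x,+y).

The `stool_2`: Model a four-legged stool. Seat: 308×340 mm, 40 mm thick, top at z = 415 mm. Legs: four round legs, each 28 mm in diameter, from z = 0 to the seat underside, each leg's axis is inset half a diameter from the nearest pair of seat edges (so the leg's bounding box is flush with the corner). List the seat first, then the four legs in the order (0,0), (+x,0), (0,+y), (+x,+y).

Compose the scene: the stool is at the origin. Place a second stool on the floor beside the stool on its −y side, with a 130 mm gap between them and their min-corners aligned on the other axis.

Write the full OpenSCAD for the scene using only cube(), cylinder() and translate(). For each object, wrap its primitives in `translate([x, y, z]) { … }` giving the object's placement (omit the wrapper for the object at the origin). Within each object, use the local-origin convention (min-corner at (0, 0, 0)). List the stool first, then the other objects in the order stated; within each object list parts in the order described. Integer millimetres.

translate([0, 0, 372]) cube([293, 352, 40]);
cube([26, 26, 372]);
translate([267, 0, 0]) cube([26, 26, 372]);
translate([0, 326, 0]) cube([26, 26, 372]);
translate([267, 326, 0]) cube([26, 26, 372]);
translate([0, -470, 0]) {
  translate([0, 0, 375]) cube([308, 340, 40]);
  translate([14, 14, 0]) cylinder(h = 375, r = 14);
  translate([294, 14, 0]) cylinder(h = 375, r = 14);
  translate([14, 326, 0]) cylinder(h = 375, r = 14);
  translate([294, 326, 0]) cylinder(h = 375, r = 14);
}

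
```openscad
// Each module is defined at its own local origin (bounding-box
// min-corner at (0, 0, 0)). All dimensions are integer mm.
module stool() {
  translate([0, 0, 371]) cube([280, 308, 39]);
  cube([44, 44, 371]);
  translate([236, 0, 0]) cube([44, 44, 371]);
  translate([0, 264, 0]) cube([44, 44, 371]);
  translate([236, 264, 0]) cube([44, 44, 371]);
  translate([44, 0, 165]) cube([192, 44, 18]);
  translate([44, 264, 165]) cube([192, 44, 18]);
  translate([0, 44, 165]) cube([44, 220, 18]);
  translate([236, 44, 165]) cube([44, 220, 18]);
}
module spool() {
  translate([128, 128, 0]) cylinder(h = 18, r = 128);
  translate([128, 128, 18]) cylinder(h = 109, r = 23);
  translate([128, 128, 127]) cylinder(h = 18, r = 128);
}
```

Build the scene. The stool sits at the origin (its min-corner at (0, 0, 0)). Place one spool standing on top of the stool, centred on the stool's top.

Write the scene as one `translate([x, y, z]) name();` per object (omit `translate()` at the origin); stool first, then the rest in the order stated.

stool();
translate([12, 26, 410]) spool();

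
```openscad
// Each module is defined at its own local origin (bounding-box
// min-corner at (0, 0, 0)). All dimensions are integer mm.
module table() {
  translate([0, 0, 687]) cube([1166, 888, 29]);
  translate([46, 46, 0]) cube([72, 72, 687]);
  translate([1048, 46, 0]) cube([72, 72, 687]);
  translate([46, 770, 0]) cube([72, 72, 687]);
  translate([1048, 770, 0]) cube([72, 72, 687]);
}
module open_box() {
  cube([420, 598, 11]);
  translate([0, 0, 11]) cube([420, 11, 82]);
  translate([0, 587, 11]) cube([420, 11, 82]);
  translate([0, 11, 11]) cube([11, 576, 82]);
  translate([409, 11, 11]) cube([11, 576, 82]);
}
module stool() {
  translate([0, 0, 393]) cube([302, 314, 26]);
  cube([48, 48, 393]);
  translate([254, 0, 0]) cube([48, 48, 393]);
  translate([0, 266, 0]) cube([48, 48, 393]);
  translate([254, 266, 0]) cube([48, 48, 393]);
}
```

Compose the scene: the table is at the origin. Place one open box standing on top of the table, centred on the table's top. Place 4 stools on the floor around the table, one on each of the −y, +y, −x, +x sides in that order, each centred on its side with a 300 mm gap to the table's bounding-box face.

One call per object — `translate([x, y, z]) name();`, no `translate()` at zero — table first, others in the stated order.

table();
translate([373, 145, 716]) open_box();
translate([432, -614, 0]) stool();
translate([432, 1188, 0]) stool();
translate([-602, 287, 0]) stool();
translate([1466, 287, 0]) stool();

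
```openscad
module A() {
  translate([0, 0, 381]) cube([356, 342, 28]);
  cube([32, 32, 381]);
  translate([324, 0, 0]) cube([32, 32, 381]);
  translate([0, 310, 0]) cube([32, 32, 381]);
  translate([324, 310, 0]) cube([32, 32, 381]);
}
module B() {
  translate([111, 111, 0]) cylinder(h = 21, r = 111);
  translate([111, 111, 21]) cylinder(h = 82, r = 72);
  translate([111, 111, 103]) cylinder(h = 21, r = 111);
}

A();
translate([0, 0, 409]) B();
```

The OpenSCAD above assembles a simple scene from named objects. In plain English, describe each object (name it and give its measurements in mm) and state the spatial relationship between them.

A is a four-legged stool. The seat is a 356×342×28 mm slab whose top surface is at z = 409 mm; four square legs, each 32×32 mm in cross-section, run from the floor (z = 0) to the underside of the seat, each flush with a corner of the seat.

B is a spool: two coaxial disc flanges of radius 111 mm and thickness 21 mm, joined by a core cylinder of radius 72 mm and height 82 mm. The lower flange rests on z = 0 and the three cylinders share a vertical axis.

The spool is on top of the stool.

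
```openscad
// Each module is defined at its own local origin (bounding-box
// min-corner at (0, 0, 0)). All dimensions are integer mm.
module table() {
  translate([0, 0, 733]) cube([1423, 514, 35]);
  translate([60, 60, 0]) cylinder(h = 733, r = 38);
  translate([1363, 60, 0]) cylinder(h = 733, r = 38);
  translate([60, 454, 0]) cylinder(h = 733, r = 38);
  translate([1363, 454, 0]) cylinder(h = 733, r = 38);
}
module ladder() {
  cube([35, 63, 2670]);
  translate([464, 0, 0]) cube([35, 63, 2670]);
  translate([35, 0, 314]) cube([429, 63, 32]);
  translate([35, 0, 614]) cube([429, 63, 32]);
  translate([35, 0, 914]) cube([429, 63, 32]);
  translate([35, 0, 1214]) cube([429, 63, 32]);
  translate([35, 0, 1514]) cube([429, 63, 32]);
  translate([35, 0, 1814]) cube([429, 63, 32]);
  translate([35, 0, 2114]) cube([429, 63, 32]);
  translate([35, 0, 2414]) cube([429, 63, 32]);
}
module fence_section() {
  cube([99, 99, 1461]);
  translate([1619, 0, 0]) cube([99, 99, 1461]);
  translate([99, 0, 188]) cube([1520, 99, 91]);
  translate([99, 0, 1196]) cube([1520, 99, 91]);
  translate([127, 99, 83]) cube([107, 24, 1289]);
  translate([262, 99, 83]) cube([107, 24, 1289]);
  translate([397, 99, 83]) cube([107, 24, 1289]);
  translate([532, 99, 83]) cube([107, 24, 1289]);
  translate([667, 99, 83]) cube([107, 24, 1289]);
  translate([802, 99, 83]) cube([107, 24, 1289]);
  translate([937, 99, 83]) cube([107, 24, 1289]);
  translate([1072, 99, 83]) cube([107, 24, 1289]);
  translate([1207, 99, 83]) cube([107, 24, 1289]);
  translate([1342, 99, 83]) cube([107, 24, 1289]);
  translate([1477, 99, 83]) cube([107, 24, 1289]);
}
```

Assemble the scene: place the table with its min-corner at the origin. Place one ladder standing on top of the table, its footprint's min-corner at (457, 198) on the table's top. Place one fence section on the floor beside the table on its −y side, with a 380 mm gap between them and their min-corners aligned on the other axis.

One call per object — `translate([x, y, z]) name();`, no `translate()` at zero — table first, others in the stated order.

table();
translate([457, 198, 768]) ladder();
translate([0, -503, 0]) fence_section();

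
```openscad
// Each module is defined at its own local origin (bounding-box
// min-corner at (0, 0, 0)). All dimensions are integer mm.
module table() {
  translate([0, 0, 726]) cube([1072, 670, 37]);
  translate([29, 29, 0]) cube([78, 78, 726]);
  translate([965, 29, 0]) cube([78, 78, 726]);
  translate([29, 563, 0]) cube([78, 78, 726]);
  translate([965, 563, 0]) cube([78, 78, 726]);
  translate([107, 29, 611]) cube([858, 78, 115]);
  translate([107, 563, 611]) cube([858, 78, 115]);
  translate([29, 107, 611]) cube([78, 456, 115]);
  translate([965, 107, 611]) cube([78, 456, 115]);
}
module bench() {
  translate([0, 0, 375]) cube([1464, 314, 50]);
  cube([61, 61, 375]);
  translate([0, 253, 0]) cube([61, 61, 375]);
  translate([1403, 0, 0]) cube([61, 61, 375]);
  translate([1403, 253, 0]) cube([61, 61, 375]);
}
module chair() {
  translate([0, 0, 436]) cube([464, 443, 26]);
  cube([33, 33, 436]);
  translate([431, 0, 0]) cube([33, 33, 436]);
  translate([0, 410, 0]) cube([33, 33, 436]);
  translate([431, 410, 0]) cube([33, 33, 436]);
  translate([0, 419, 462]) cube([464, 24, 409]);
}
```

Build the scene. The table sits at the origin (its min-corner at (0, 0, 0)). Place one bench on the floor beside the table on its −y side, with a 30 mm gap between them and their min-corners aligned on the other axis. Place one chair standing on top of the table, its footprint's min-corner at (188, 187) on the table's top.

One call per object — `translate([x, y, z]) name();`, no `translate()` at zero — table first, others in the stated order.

table();
translate([0, -344, 0]) bench();
translate([188, 187, 763]) chair();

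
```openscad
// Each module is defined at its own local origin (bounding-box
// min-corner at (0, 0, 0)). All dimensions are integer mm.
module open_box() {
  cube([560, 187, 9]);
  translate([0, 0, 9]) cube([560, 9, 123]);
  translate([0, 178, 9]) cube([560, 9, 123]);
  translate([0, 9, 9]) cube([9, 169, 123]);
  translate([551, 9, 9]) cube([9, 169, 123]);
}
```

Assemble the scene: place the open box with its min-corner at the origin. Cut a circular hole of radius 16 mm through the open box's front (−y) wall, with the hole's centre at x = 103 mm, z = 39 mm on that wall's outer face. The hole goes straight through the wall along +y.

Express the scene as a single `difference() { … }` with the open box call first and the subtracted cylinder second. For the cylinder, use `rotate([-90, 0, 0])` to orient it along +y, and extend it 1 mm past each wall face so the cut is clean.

difference() {
  open_box();
  translate([103, -1, 39]) rotate([-90, 0, 0]) cylinder(h = 11, r = 16);
}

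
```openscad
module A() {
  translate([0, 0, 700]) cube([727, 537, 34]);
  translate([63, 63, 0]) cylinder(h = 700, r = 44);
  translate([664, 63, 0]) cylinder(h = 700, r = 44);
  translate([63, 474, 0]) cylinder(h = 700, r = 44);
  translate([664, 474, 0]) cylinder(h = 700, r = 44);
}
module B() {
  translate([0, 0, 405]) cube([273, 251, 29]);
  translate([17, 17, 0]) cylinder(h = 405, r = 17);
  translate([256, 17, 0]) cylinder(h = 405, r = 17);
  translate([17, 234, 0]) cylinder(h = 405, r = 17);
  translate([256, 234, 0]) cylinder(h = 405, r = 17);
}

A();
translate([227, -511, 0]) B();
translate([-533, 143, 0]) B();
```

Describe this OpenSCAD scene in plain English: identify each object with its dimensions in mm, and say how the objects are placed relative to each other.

A is a table: top 727 mm (x) × 537 mm (y), 34 mm thick, upper face at z = 734 mm, on four round legs of 88 mm diameter, each leg's bounding box inset 19 mm from the nearest pair of top edges, running from z = 0 to the bottom of the top.

B is a simple wooden stool: a rectangular seat 273 mm (x) by 251 mm (y), 29 mm thick, top face at z = 434 mm, on four round legs, each 34 mm in diameter. The legs rest on z = 0, each leg's axis is inset half a diameter from the nearest pair of seat edges (so the leg's bounding box is flush with the corner).

Two stools sit around the table at the −y, −x sides.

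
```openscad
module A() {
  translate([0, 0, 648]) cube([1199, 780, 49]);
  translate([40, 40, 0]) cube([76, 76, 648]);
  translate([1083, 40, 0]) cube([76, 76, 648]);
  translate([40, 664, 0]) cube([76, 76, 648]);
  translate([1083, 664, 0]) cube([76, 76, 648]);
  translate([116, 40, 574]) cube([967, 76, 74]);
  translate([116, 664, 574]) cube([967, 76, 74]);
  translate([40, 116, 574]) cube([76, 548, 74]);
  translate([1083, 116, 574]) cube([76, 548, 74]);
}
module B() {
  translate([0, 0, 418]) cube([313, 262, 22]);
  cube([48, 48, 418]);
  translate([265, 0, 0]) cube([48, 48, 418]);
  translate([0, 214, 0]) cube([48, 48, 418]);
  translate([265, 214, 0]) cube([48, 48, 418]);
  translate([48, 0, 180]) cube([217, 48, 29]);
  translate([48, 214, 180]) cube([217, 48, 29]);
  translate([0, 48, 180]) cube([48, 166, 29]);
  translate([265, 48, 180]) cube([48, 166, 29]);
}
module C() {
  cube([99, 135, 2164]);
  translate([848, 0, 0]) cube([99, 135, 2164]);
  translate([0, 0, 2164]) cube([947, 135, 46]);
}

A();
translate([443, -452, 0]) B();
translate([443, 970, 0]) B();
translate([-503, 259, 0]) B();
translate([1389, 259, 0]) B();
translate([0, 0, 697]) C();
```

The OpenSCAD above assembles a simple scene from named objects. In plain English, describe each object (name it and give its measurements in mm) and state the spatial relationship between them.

A is a table: top 1199 mm (x) × 780 mm (y), 49 mm thick, upper face at z = 697 mm, on four 76×76 mm square legs, each inset 40 mm from the nearest pair of top edges, running from z = 0 to the bottom of the top. Four apron rails, 76 mm thick and 74 mm tall, run between adjacent legs with their top edges flush with the underside of the top and their outer faces flush with the legs' outer faces.

B is a four-legged stool. The seat is a 313×262×22 mm slab whose top surface is at z = 440 mm; four square legs, each 48×48 mm in cross-section, run from the floor (z = 0) to the underside of the seat, each flush with a corner of the seat. Four stretchers, 48 mm wide and 29 mm tall, connect adjacent legs with their undersides at z = 180 mm, each running between the inner faces of the legs it joins and aligned with the legs' outer faces on the other axis.

C is a door frame. The clear opening is 749 mm wide and 2164 mm high. Two 99 mm wide jambs, 135 mm deep, stand either side of the opening from the floor to the top of the opening. A 46 mm thick head sits across the top of both jambs, spanning the full outside width of the frame.

Four stools sit around the table at the −y, +y, −x, +x sides. The door frame is on top of the table.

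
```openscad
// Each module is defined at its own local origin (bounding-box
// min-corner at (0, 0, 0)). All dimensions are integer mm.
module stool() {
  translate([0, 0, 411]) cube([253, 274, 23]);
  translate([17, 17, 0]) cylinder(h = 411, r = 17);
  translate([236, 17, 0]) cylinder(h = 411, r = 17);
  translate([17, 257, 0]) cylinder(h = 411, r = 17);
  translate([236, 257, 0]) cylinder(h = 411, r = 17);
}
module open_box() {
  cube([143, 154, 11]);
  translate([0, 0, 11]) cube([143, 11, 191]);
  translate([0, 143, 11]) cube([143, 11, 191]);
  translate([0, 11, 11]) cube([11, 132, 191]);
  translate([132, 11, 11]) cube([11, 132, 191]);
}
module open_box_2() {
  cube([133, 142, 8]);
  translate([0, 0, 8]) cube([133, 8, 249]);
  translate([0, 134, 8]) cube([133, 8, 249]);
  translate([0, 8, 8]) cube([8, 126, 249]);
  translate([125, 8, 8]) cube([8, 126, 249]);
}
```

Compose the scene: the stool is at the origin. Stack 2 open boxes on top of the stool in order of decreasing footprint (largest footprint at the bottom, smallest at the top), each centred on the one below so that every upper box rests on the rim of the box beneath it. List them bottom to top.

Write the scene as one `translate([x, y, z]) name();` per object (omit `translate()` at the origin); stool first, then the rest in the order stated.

stool();
translate([55, 60, 434]) open_box();
translate([60, 66, 636]) open_box_2();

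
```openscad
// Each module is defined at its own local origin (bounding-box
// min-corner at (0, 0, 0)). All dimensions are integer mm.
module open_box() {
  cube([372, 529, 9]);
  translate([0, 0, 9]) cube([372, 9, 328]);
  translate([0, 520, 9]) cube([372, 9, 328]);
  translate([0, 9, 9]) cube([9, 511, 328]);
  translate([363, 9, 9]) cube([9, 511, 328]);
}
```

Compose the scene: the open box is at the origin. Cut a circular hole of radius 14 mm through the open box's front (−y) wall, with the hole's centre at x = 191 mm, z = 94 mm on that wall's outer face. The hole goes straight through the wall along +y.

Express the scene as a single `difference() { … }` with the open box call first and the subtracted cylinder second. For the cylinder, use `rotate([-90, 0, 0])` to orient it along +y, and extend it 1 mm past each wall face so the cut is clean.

difference() {
  open_box();
  translate([191, -1, 94]) rotate([-90, 0, 0]) cylinder(h = 11, r = 14);
}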